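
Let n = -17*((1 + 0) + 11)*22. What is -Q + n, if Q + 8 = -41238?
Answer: 36758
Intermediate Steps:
Q = -41246 (Q = -8 - 41238 = -41246)
n = -4488 (n = -17*(1 + 11)*22 = -17*12*22 = -204*22 = -4488)
-Q + n = -1*(-41246) - 4488 = 41246 - 4488 = 36758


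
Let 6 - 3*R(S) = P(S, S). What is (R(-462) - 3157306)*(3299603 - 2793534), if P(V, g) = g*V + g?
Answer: -1633741540562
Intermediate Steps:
P(V, g) = g + V*g (P(V, g) = V*g + g = g + V*g)
R(S) = 2 - S*(1 + S)/3
(R(-462) - 3157306)*(3299603 - 2793534) = ((2 - ⅓*(-462)*(1 - 462)) - 3157306)*(3299603 - 2793534) = ((2 - ⅓*(-462)*(-461)) - 3157306)*506069 = ((2 - 70994) - 3157306)*506069 = (-70992 - 3157306)*506069 = -3228298*506069 = -1633741540562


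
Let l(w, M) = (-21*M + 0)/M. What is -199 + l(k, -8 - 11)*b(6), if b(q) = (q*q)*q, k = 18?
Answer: -4735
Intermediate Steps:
l(w, M) = -21 (l(w, M) = (-21*M)/M = -21)
b(q) = q**3 (b(q) = q**2*q = q**3)
-199 + l(k, -8 - 11)*b(6) = -199 - 21*6**3 = -199 - 21*216 = -199 - 4536 = -4735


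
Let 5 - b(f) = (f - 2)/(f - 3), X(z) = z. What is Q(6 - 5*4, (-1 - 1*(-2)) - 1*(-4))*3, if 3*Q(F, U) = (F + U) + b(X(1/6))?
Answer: -79/17 ≈ -4.6471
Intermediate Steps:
b(f) = 5 - (-2 + f)/(-3 + f) (b(f) = 5 - (f - 2)/(f - 3) = 5 - (-2 + f)/(-3 + f))
Q(F, U) = 74/51 + F/3 + U/3 (Q(F, U) = ((F + U) + (-13 + 4/6)/(-3 + 1/6))/3 = ((F + U) + (-13 + 4*(1/6))/(-3 + 1/6))/3 = ((F + U) + (-13 + 2/3)/(-17/6))/3 = ((F + U) - 6/17*(-37/3))/3 = ((F + U) + 74/17)/3 = (74/17 + F + U)/3 = 74/51 + F/3 + U/3)
Q(6 - 5*4, (-1 - 1*(-2)) - 1*(-4))*3 = (74/51 + (6 - 5*4)/3 + ((-1 - 1*(-2)) - 1*(-4))/3)*3 = (74/51 + (6 - 20)/3 + ((-1 + 2) + 4)/3)*3 = (74/51 + (1/3)*(-14) + (1 + 4)/3)*3 = (74/51 - 14/3 + (1/3)*5)*3 = (74/51 - 14/3 + 5/3)*3 = -79/51*3 = -79/17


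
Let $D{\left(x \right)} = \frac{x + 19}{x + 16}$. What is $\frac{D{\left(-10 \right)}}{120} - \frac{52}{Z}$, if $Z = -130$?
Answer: $\frac{33}{80} \approx 0.4125$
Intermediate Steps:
$D{\left(x \right)} = \frac{19 + x}{16 + x}$
$\frac{D{\left(-10 \right)}}{120} - \frac{52}{Z} = \frac{\frac{1}{16 - 10} \left(19 - 10\right)}{120} - \frac{52}{-130} = \frac{1}{6} \cdot 9 \cdot \frac{1}{120} - - \frac{2}{5} = \frac{1}{6} \cdot 9 \cdot \frac{1}{120} + \frac{2}{5} = \frac{3}{2} \cdot \frac{1}{120} + \frac{2}{5} = \frac{1}{80} + \frac{2}{5} = \frac{33}{80}$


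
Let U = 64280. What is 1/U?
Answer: 1/64280 ≈ 1.5557e-5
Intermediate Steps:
1/U = 1/64280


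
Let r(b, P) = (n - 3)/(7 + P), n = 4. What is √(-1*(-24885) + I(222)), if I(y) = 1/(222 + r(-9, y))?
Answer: 2*√16079470054054/50839 ≈ 157.75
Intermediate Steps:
r(b, P) = 1/(7 + P) (r(b, P) = (4 - 3)/(7 + P) = 1/(7 + P))
I(y) = 1/(222 + 1/(7 + y))
√(-1*(-24885) + I(222)) = √(-1*(-24885) + (7 + 222)/(1555 + 222*222)) = √(24885 + 229/(1555 + 49284)) = √(24885 + 229/50839) = √(1265128744/50839) = 2*√16079470054054/50839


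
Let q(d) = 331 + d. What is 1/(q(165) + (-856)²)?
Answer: 1/733232 ≈ 1.3638e-6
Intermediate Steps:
1/(q(165) + (-856)²) = 1/((331 + 165) + (-856)²) = 1/(496 + 732736) = 1/733232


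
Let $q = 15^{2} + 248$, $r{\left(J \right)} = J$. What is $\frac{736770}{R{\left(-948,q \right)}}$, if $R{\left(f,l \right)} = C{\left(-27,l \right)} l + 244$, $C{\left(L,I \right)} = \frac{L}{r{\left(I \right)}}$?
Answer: $\frac{736770}{217} \approx 3395.3$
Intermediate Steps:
$q = 473$ ($q = 225 + 248 = 473$)
$C{\left(L,I \right)} = \frac{L}{I}$
$R{\left(f,l \right)} = 217$ ($R{\left(f,l \right)} = - \frac{27}{l} l + 244 = -27 + 244 = 217$)
$\frac{736770}{R{\left(-948,q \right)}} = \frac{736770}{217}$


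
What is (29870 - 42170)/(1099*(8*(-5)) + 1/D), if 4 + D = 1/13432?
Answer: 165210525/590463088 ≈ 0.27980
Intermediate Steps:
D = -53727/13432 (D = -4 + 1/13432 = -53727/13432 ≈ -3.9999)
(29870 - 42170)/(1099*(8*(-5)) + 1/D) = (29870 - 42170)/(1099*(8*(-5)) + 1/(-53727/13432)) = -12300/(1099*(-40) - 13432/53727) = -12300/(-43960 - 13432/53727) = -12300/(-2361852352/53727) = -12300*(-53727/2361852352) = 165210525/590463088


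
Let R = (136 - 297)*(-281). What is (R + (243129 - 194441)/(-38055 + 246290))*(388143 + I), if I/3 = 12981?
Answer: 4023495343436778/208235 ≈ 1.9322e+10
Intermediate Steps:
I = 38943 (I = 3*12981 = 38943)
R = 45241 (R = -161*(-281) = 45241)
(R + (243129 - 194441)/(-38055 + 246290))*(388143 + I) = (45241 + (243129 - 194441)/(-38055 + 246290))*(388143 + 38943) = (45241 + 48688/208235)*427086 = (9420808323/208235)*427086 = 4023495343436778/208235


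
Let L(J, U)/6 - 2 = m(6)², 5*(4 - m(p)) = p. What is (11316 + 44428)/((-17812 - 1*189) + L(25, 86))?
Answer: -1393600/448549 ≈ -3.1069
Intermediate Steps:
m(p) = 4 - p/5
L(J, U) = 1476/25 (L(J, U) = 12 + 6*(4 - ⅕*6)² = 12 + 6*(4 - 6/5)² = 12 + 6*(14/5)² = 12 + 6*(196/25) = 12 + 1176/25 = 1476/25)
(11316 + 44428)/((-17812 - 1*189) + L(25, 86)) = (11316 + 44428)/((-17812 - 1*189) + 1476/25) = 55744/((-17812 - 189) + 1476/25) = 55744/(-18001 + 1476/25) = 55744/(-448549/25) = 55744*(-25/448549) = -1393600/448549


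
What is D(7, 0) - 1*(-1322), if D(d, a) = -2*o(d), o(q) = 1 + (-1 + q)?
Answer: 1308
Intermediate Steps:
o(q) = q
D(d, a) = -2*d
D(7, 0) - 1*(-1322) = -2*7 - 1*(-1322) = -14 + 1322 = 1308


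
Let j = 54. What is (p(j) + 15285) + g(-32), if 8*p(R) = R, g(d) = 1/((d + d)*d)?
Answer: 31317505/2048 ≈ 15292.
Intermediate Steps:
g(d) = 1/(2*d²) (g(d) = 1/(((2*d))*d) = (1/(2*d))/d = 1/(2*d²))
p(R) = R/8
(p(j) + 15285) + g(-32) = ((⅛)*54 + 15285) + (½)/(-32)² = (27/4 + 15285) + (½)*(1/1024) = 61167/4 + 1/2048 = 31317505/2048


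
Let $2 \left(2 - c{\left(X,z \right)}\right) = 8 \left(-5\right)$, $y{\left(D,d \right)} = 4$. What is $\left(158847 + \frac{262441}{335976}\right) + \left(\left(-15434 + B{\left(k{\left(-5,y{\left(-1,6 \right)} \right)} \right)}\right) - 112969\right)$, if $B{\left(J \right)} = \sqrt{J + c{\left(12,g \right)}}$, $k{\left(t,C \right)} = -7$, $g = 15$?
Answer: $\frac{10228715785}{335976} + \sqrt{15} \approx 30449.0$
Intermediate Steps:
$c{\left(X,z \right)} = 22$ ($c{\left(X,z \right)} = 2 - \frac{8 \left(-5\right)}{2} = 2 - -20 = 2 + 20 = 22$)
$B{\left(J \right)} = \sqrt{22 + J}$ ($B{\left(J \right)} = \sqrt{J + 22} = \sqrt{22 + J}$)
$\left(158847 + \frac{262441}{335976}\right) + \left(\left(-15434 + B{\left(k{\left(-5,y{\left(-1,6 \right)} \right)} \right)}\right) - 112969\right) = \left(158847 + \frac{262441}{335976}\right) - \left(128403 - \sqrt{22 - 7}\right) = \left(158847 + 262441 \cdot \frac{1}{335976}\right) - \left(128403 - \sqrt{15}\right) = \left(158847 + \frac{262441}{335976}\right) - \left(128403 - \sqrt{15}\right) = \frac{53369042113}{335976} - \left(128403 - \sqrt{15}\right) = \frac{10228715785}{335976} + \sqrt{15}$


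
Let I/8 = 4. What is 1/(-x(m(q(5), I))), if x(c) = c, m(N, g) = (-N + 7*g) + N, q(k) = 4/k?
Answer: -1/224 ≈ -0.0044643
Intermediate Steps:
I = 32 (I = 8*4 = 32)
m(N, g) = 7*g
1/(-x(m(q(5), I))) = 1/(-7*32) = 1/(-1*224) = 1/(-224) = -1/224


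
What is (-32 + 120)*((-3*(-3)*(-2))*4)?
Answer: -6336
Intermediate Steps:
(-32 + 120)*((-3*(-3)*(-2))*4) = 88*((9*(-2))*4) = 88*(-18*4) = 88*(-72) = -6336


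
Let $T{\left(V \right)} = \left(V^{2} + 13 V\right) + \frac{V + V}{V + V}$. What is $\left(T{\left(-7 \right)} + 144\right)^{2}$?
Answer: $10609$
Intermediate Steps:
$T{\left(V \right)} = 1 + V^{2} + 13 V$ ($T{\left(V \right)} = \left(V^{2} + 13 V\right) + \frac{2 V}{2 V} = \left(V^{2} + 13 V\right) + 2 V \frac{1}{2 V} = \left(V^{2} + 13 V\right) + 1 = 1 + V^{2} + 13 V$)
$\left(T{\left(-7 \right)} + 144\right)^{2} = \left(\left(1 + \left(-7\right)^{2} + 13 \left(-7\right)\right) + 144\right)^{2} = \left(\left(1 + 49 - 91\right) + 144\right)^{2} = \left(-41 + 144\right)^{2} = 103^{2} = 10609$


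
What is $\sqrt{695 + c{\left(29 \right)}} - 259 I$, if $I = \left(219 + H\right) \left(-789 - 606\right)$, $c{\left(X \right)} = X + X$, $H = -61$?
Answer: $57086190 + \sqrt{753} \approx 5.7086 \cdot 10^{7}$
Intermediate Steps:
$c{\left(X \right)} = 2 X$
$I = -220410$ ($I = \left(219 - 61\right) \left(-789 - 606\right) = 158 \left(-1395\right) = -220410$)
$\sqrt{695 + c{\left(29 \right)}} - 259 I = \sqrt{695 + 2 \cdot 29} - -57086190 = \sqrt{695 + 58} + 57086190 = \sqrt{753} + 57086190 = 57086190 + \sqrt{753}$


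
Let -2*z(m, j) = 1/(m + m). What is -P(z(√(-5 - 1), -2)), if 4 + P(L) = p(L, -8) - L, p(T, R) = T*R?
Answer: 4 + 3*I*√6/8 ≈ 4.0 + 0.91856*I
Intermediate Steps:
p(T, R) = R*T
z(m, j) = -1/(4*m) (z(m, j) = -1/(2*(m + m)) = -1/(2*m)/2 = -1/(4*m))
P(L) = -4 - 9*L (P(L) = -4 + (-8*L - L) = -4 - 9*L)
-P(z(√(-5 - 1), -2)) = -(-4 - (-9)/(4*(√(-5 - 1)))) = -(-4 - (-9)/(4*(√(-6)))) = -(-4 - (-9)/(4*(I*√6))) = -(-4 - (-9)*(-I*√6/6)/4) = -(-4 - 3*I*√6/8) = 4 + 3*I*√6/8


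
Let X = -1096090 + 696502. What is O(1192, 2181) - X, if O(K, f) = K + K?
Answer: 401972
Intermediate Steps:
O(K, f) = 2*K
X = -399588
O(1192, 2181) - X = 2*1192 - 1*(-399588) = 2384 + 399588 = 401972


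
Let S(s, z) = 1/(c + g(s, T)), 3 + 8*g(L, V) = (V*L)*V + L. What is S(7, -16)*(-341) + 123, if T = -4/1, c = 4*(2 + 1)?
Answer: 5837/53 ≈ 110.13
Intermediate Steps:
c = 12 (c = 4*3 = 12)
T = -4 (T = -4*1 = -4)
g(L, V) = -3/8 + L/8 + L*V**2/8 (g(L, V) = -3/8 + ((V*L)*V + L)/8 = -3/8 + ((L*V)*V + L)/8 = -3/8 + (L*V**2 + L)/8 = -3/8 + (L + L*V**2)/8 = -3/8 + (L/8 + L*V**2/8) = -3/8 + L/8 + L*V**2/8)
S(s, z) = 1/(93/8 + 17*s/8) (S(s, z) = 1/(12 + (-3/8 + s/8 + (1/8)*s*(-4)**2)) = 1/(12 + (-3/8 + s/8 + (1/8)*s*16)) = 1/(12 + (-3/8 + s/8 + 2*s)) = 1/(12 + (-3/8 + 17*s/8)) = 1/(93/8 + 17*s/8))
S(7, -16)*(-341) + 123 = (8/(93 + 17*7))*(-341) + 123 = (8/(93 + 119))*(-341) + 123 = (8/212)*(-341) + 123 = (8*(1/212))*(-341) + 123 = (2/53)*(-341) + 123 = -682/53 + 123 = 5837/53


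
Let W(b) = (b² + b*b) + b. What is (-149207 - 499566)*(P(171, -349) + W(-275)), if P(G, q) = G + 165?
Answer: -98166491403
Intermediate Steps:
P(G, q) = 165 + G
W(b) = b + 2*b² (W(b) = (b² + b²) + b = 2*b² + b = b + 2*b²)
(-149207 - 499566)*(P(171, -349) + W(-275)) = (-149207 - 499566)*((165 + 171) - 275*(1 + 2*(-275))) = -648773*(336 - 275*(1 - 550)) = -648773*(336 - 275*(-549)) = -648773*(336 + 150975) = -648773*151311 = -98166491403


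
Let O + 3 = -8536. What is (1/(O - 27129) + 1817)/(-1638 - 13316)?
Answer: -64808755/533379272 ≈ -0.12151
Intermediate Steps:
O = -8539 (O = -3 - 8536 = -8539)
(1/(O - 27129) + 1817)/(-1638 - 13316) = (1/(-8539 - 27129) + 1817)/(-1638 - 13316) = (1/(-35668) + 1817)/(-14954) = (-1/35668 + 1817)*(-1/14954) = (64808755/35668)*(-1/14954) = -64808755/533379272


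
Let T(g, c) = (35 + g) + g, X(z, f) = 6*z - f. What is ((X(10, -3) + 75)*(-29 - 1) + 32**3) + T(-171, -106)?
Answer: 28321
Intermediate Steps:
X(z, f) = -f + 6*z
T(g, c) = 35 + 2*g
((X(10, -3) + 75)*(-29 - 1) + 32**3) + T(-171, -106) = (((-1*(-3) + 6*10) + 75)*(-29 - 1) + 32**3) + (35 + 2*(-171)) = (((3 + 60) + 75)*(-30) + 32768) + (35 - 342) = ((63 + 75)*(-30) + 32768) - 307 = (138*(-30) + 32768) - 307 = (-4140 + 32768) - 307 = 28628 - 307 = 28321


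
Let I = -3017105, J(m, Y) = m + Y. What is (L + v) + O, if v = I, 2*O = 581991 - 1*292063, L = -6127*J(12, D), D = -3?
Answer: -2927284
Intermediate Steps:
J(m, Y) = Y + m
L = -55143 (L = -6127*(-3 + 12) = -6127*9 = -55143)
O = 144964 (O = (581991 - 1*292063)/2 = (581991 - 292063)/2 = (½)*289928 = 144964)
v = -3017105
(L + v) + O = (-55143 - 3017105) + 144964 = -3072248 + 144964 = -2927284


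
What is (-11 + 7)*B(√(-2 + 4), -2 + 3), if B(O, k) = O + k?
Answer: -4 - 4*√2 ≈ -9.6569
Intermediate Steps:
(-11 + 7)*B(√(-2 + 4), -2 + 3) = (-11 + 7)*(√(-2 + 4) + (-2 + 3)) = -4*(√2 + 1) = -4*(1 + √2) = -4 - 4*√2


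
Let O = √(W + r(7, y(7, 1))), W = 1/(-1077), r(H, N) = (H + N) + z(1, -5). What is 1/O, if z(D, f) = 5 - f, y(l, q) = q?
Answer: √20877645/19385 ≈ 0.23571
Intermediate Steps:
r(H, N) = 10 + H + N (r(H, N) = (H + N) + (5 - 1*(-5)) = (H + N) + (5 + 5) = (H + N) + 10 = 10 + H + N)
W = -1/1077 ≈ -0.00092851
O = √20877645/1077 (O = √(-1/1077 + (10 + 7 + 1)) = √(-1/1077 + 18) = √(19385/1077) = √20877645/1077 ≈ 4.2425)
1/O = 1/(√20877645/1077) = √20877645/19385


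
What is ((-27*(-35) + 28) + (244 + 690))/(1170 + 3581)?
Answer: 1907/4751 ≈ 0.40139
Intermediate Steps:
((-27*(-35) + 28) + (244 + 690))/(1170 + 3581) = ((945 + 28) + 934)/4751 = (973 + 934)*(1/4751) = 1907*(1/4751) = 1907/4751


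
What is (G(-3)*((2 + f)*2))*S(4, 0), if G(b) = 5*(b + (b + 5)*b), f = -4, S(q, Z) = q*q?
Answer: 2880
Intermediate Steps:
S(q, Z) = q²
G(b) = 5*b + 5*b*(5 + b) (G(b) = 5*(b + (5 + b)*b) = 5*(b + b*(5 + b)) = 5*b + 5*b*(5 + b))
(G(-3)*((2 + f)*2))*S(4, 0) = ((5*(-3)*(6 - 3))*((2 - 4)*2))*4² = ((5*(-3)*3)*(-2*2))*16 = -45*(-4)*16 = 180*16 = 2880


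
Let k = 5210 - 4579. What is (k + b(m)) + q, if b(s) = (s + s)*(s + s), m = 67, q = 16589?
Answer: 35176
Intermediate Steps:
k = 631
b(s) = 4*s² (b(s) = (2*s)*(2*s) = 4*s²)
(k + b(m)) + q = (631 + 4*67²) + 16589 = (631 + 4*4489) + 16589 = (631 + 17956) + 16589 = 18587 + 16589 = 35176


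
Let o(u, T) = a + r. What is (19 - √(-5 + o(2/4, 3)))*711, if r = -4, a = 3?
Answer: 13509 - 711*I*√6 ≈ 13509.0 - 1741.6*I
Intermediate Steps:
o(u, T) = -1 (o(u, T) = 3 - 4 = -1)
(19 - √(-5 + o(2/4, 3)))*711 = (19 - √(-5 - 1))*711 = (19 - √(-6))*711 = (19 - I*√6)*711 = 13509 - 711*I*√6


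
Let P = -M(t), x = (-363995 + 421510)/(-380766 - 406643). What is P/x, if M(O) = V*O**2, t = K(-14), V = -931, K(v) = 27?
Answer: -534413700891/57515 ≈ -9.2917e+6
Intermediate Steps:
x = -57515/787409 (x = 57515/(-787409) = 57515*(-1/787409) = -57515/787409 ≈ -0.073043)
t = 27
M(O) = -931*O**2
P = 678699 (P = -(-931)*27**2 = -(-931)*729 = -1*(-678699) = 678699)
P/x = 678699/(-57515/787409) = 678699*(-787409/57515) = -534413700891/57515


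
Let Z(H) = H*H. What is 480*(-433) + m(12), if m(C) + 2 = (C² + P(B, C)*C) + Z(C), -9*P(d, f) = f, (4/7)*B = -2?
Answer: -207570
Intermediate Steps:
Z(H) = H²
B = -7/2 (B = (7/4)*(-2) = -7/2 ≈ -3.5000)
P(d, f) = -f/9
m(C) = -2 + 17*C²/9 (m(C) = -2 + ((C² + (-C/9)*C) + C²) = -2 + ((C² - C²/9) + C²) = -2 + (8*C²/9 + C²) = -2 + 17*C²/9)
480*(-433) + m(12) = 480*(-433) + (-2 + (17/9)*12²) = -207840 + (-2 + (17/9)*144) = -207840 + (-2 + 272) = -207840 + 270 = -207570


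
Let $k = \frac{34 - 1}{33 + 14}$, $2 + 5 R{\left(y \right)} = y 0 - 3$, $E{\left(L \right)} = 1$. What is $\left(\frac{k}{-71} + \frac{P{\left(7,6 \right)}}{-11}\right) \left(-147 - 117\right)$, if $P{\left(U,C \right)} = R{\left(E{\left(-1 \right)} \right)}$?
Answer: $- \frac{71376}{3337} \approx -21.389$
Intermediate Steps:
$R{\left(y \right)} = -1$ ($R{\left(y \right)} = - \frac{2}{5} + \frac{y 0 - 3}{5} = - \frac{2}{5} + \frac{0 - 3}{5} = - \frac{2}{5} + \frac{1}{5} \left(-3\right) = - \frac{2}{5} - \frac{3}{5} = -1$)
$P{\left(U,C \right)} = -1$
$k = \frac{33}{47} \approx 0.70213$
$\left(\frac{k}{-71} + \frac{P{\left(7,6 \right)}}{-11}\right) \left(-147 - 117\right) = \left(\frac{33}{47 \left(-71\right)} - \frac{1}{-11}\right) \left(-147 - 117\right) = \left(\frac{33}{47} \left(- \frac{1}{71}\right) - - \frac{1}{11}\right) \left(-264\right) = \left(- \frac{33}{3337} + \frac{1}{11}\right) \left(-264\right) = \frac{2974}{36707} \left(-264\right) = - \frac{71376}{3337}$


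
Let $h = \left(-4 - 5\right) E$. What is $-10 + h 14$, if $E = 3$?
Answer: $-388$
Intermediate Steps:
$h = -27$ ($h = \left(-4 - 5\right) 3 = \left(-9\right) 3 = -27$)
$-10 + h 14 = -10 - 378 = -388$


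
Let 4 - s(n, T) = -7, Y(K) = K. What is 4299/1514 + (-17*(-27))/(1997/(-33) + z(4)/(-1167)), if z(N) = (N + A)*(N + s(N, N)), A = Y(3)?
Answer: -164005725/34643348 ≈ -4.7341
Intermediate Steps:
s(n, T) = 11 (s(n, T) = 4 - 1*(-7) = 4 + 7 = 11)
A = 3
z(N) = (3 + N)*(11 + N) (z(N) = (N + 3)*(N + 11) = (3 + N)*(11 + N))
4299/1514 + (-17*(-27))/(1997/(-33) + z(4)/(-1167)) = 4299/1514 + (-17*(-27))/(1997/(-33) + (33 + 4**2 + 14*4)/(-1167)) = 4299*(1/1514) + 459/(1997*(-1/33) + (33 + 16 + 56)*(-1/1167)) = 4299/1514 + 459/(-1997/33 + 105*(-1/1167)) = 4299/1514 + 459/(-1997/33 - 35/389) = 4299/1514 + 459/(-777988/12837) = 4299/1514 + 459*(-12837/777988) = 4299/1514 - 346599/45764 = -164005725/34643348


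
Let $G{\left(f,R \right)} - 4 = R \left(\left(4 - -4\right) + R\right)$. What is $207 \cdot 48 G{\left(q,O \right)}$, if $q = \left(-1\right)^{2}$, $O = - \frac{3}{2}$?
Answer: $-57132$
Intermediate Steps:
$O = - \frac{3}{2}$ ($O = \left(-3\right) \frac{1}{2} = - \frac{3}{2} \approx -1.5$)
$q = 1$
$G{\left(f,R \right)} = 4 + R \left(8 + R\right)$ ($G{\left(f,R \right)} = 4 + R \left(\left(4 - -4\right) + R\right) = 4 + R \left(\left(4 + 4\right) + R\right) = 4 + R \left(8 + R\right)$)
$207 \cdot 48 G{\left(q,O \right)} = 207 \cdot 48 \left(4 + \left(- \frac{3}{2}\right)^{2} + 8 \left(- \frac{3}{2}\right)\right) = 207 \cdot 48 \left(4 + \frac{9}{4} - 12\right) = 207 \cdot 48 \left(- \frac{23}{4}\right) = 207 \left(-276\right) = -57132$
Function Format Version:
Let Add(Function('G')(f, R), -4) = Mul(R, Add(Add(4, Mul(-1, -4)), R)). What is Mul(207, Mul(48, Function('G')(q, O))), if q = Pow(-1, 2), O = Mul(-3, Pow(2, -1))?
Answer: -57132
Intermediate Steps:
O = Rational(-3, 2) (O = Mul(-3, Rational(1, 2)) = Rational(-3, 2) ≈ -1.5000)
q = 1
Function('G')(f, R) = Add(4, Mul(R, Add(8, R))) (Function('G')(f, R) = Add(4, Mul(R, Add(Add(4, Mul(-1, -4)), R))) = Add(4, Mul(R, Add(Add(4, 4), R))) = Add(4, Mul(R, Add(8, R))))
Mul(207, Mul(48, Function('G')(q, O))) = Mul(207, Mul(48, Add(4, Pow(Rational(-3, 2), 2), Mul(8, Rational(-3, 2))))) = Mul(207, Mul(48, Add(4, Rational(9, 4), -12))) = Mul(207, Mul(48, Rational(-23, 4))) = Mul(207, -276) = -57132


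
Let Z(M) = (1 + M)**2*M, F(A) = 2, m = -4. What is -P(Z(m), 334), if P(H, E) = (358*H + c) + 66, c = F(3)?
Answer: 12820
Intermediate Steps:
c = 2
Z(M) = M*(1 + M)**2
P(H, E) = 68 + 358*H (P(H, E) = (358*H + 2) + 66 = (2 + 358*H) + 66 = 68 + 358*H)
-P(Z(m), 334) = -(68 + 358*(-4*(1 - 4)**2)) = -(68 + 358*(-4*(-3)**2)) = -(68 + 358*(-4*9)) = -(68 + 358*(-36)) = -(68 - 12888) = -1*(-12820) = 12820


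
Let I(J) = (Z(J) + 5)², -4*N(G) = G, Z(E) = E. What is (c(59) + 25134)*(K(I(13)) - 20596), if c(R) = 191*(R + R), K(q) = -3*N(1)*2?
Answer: -981781004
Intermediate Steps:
N(G) = -G/4
I(J) = (5 + J)² (I(J) = (J + 5)² = (5 + J)²)
K(q) = 3/2 (K(q) = -(-3)/4*2 = -3*(-¼)*2 = (¾)*2 = 3/2)
c(R) = 382*R (c(R) = 191*(2*R) = 382*R)
(c(59) + 25134)*(K(I(13)) - 20596) = (382*59 + 25134)*(3/2 - 20596) = (22538 + 25134)*(-41189/2) = 47672*(-41189/2) = -981781004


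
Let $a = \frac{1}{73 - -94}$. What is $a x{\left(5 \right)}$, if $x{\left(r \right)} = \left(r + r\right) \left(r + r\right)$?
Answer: $\frac{100}{167} \approx 0.5988$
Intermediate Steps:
$a = \frac{1}{167}$ ($a = \frac{1}{73 + 94} = \frac{1}{167} \approx 0.005988$)
$x{\left(r \right)} = 4 r^{2}$ ($x{\left(r \right)} = 2 r 2 r = 4 r^{2}$)
$a x{\left(5 \right)} = \frac{4 \cdot 5^{2}}{167} = \frac{4 \cdot 25}{167} = \frac{1}{167} \cdot 100 = \frac{100}{167}$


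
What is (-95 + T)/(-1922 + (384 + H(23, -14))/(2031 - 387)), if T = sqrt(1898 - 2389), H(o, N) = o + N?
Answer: 10412/210625 - 548*I*sqrt(491)/1053125 ≈ 0.049434 - 0.01153*I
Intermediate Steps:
H(o, N) = N + o
T = I*sqrt(491) (T = sqrt(-491) = I*sqrt(491) ≈ 22.159*I)
(-95 + T)/(-1922 + (384 + H(23, -14))/(2031 - 387)) = (-95 + I*sqrt(491))/(-1922 + (384 + (-14 + 23))/(2031 - 387)) = (-95 + I*sqrt(491))/(-1922 + (384 + 9)/1644) = (-95 + I*sqrt(491))/(-1922 + 393*(1/1644)) = (-95 + I*sqrt(491))/(-1922 + 131/548) = (-95 + I*sqrt(491))/(-1053125/548) = (-95 + I*sqrt(491))*(-548/1053125) = 10412/210625 - 548*I*sqrt(491)/1053125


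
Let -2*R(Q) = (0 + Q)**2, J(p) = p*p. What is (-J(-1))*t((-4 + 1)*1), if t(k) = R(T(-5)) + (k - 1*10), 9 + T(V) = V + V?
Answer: 387/2 ≈ 193.50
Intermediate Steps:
T(V) = -9 + 2*V (T(V) = -9 + (V + V) = -9 + 2*V)
J(p) = p**2
R(Q) = -Q**2/2 (R(Q) = -(0 + Q)**2/2 = -Q**2/2)
t(k) = -381/2 + k (t(k) = -(-9 + 2*(-5))**2/2 + (k - 1*10) = -(-9 - 10)**2/2 + (k - 10) = -1/2*(-19)**2 + (-10 + k) = -1/2*361 + (-10 + k) = -361/2 + (-10 + k) = -381/2 + k)
(-J(-1))*t((-4 + 1)*1) = (-1*(-1)**2)*(-381/2 + (-4 + 1)*1) = (-1*1)*(-381/2 - 3*1) = -(-381/2 - 3) = -1*(-387/2) = 387/2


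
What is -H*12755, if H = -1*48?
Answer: 612240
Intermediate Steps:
H = -48
-H*12755 = -(-48)*12755 = -1*(-612240) = 612240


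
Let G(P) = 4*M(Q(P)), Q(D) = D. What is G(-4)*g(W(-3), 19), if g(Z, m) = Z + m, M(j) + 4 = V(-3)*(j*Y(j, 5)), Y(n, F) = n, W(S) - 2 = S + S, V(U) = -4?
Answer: -4080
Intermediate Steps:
W(S) = 2 + 2*S (W(S) = 2 + (S + S) = 2 + 2*S)
M(j) = -4 - 4*j**2 (M(j) = -4 - 4*j*j = -4 - 4*j**2)
G(P) = -16 - 16*P**2 (G(P) = 4*(-4 - 4*P**2) = -16 - 16*P**2)
G(-4)*g(W(-3), 19) = (-16 - 16*(-4)**2)*((2 + 2*(-3)) + 19) = (-16 - 16*16)*((2 - 6) + 19) = (-16 - 256)*(-4 + 19) = -272*15 = -4080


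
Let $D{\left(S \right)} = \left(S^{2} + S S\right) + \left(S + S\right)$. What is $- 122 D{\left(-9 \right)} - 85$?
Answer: $-17653$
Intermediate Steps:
$D{\left(S \right)} = 2 S + 2 S^{2}$ ($D{\left(S \right)} = \left(S^{2} + S^{2}\right) + 2 S = 2 S^{2} + 2 S = 2 S + 2 S^{2}$)
$- 122 D{\left(-9 \right)} - 85 = - 122 \cdot 2 \left(-9\right) \left(1 - 9\right) - 85 = - 122 \cdot 2 \left(-9\right) \left(-8\right) - 85 = \left(-122\right) 144 - 85 = -17568 - 85 = -17653$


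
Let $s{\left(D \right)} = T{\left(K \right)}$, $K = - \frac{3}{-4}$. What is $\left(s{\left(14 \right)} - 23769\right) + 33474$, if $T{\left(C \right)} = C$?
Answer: $\frac{38823}{4} \approx 9705.8$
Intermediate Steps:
$K = \frac{3}{4}$ ($K = \left(-3\right) \left(- \frac{1}{4}\right) = \frac{3}{4} \approx 0.75$)
$s{\left(D \right)} = \frac{3}{4}$
$\left(s{\left(14 \right)} - 23769\right) + 33474 = \left(\frac{3}{4} - 23769\right) + 33474 = - \frac{95073}{4} + 33474 = \frac{38823}{4}$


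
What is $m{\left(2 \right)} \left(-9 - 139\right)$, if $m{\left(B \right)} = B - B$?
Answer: $0$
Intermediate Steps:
$m{\left(B \right)} = 0$
$m{\left(2 \right)} \left(-9 - 139\right) = 0 \left(-9 - 139\right) = 0 \left(-148\right) = 0$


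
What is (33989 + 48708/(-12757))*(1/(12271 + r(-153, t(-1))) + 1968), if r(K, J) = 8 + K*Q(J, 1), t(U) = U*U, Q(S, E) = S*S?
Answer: 10346199060742085/154691382 ≈ 6.6883e+7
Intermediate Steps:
Q(S, E) = S²
t(U) = U²
r(K, J) = 8 + K*J²
(33989 + 48708/(-12757))*(1/(12271 + r(-153, t(-1))) + 1968) = (33989 + 48708/(-12757))*(1/(12271 + (8 - 153*((-1)²)²)) + 1968) = (33989 + 48708*(-1/12757))*(1/(12271 + (8 - 153*1²)) + 1968) = (33989 - 48708/12757)*(1/(12271 + (8 - 153*1)) + 1968) = 433548965*(1/(12271 + (8 - 153)) + 1968)/12757 = 433548965*(1/(12271 - 145) + 1968)/12757 = 433548965*(1/12126 + 1968)/12757 = (433548965/12757)*(23863969/12126) = 10346199060742085/154691382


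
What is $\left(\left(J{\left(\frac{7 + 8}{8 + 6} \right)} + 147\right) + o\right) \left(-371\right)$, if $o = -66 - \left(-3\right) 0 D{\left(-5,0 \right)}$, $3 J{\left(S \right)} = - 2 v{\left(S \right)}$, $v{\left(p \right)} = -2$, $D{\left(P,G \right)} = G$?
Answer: $- \frac{91637}{3} \approx -30546.0$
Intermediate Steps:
$J{\left(S \right)} = \frac{4}{3}$ ($J{\left(S \right)} = \frac{\left(-2\right) \left(-2\right)}{3} = \frac{1}{3} \cdot 4 = \frac{4}{3}$)
$o = -66$ ($o = -66 - \left(-3\right) 0 \cdot 0 = -66 - 0 \cdot 0 = -66 - 0 = -66 + 0 = -66$)
$\left(\left(J{\left(\frac{7 + 8}{8 + 6} \right)} + 147\right) + o\right) \left(-371\right) = \left(\left(\frac{4}{3} + 147\right) - 66\right) \left(-371\right) = \left(\frac{445}{3} - 66\right) \left(-371\right) = \frac{247}{3} \left(-371\right) = - \frac{91637}{3}$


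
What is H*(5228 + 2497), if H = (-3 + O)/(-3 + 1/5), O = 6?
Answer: -115875/14 ≈ -8276.8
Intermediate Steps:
H = -15/14 (H = (-3 + 6)/(-3 + 1/5) = 3/(-3 + ⅕) = 3/(-14/5) = 3*(-5/14) = -15/14 ≈ -1.0714)
H*(5228 + 2497) = -15*(5228 + 2497)/14 = -15/14*7725 = -115875/14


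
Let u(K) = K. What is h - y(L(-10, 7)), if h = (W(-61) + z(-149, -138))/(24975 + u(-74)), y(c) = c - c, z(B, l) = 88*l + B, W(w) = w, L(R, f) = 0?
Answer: -12354/24901 ≈ -0.49612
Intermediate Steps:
z(B, l) = B + 88*l
y(c) = 0
h = -12354/24901 (h = (-61 + (-149 + 88*(-138)))/(24975 - 74) = (-61 + (-149 - 12144))/24901 = (-61 - 12293)*(1/24901) = -12354*1/24901 = -12354/24901 ≈ -0.49612)
h - y(L(-10, 7)) = -12354/24901 - 1*0 = -12354/24901 + 0 = -12354/24901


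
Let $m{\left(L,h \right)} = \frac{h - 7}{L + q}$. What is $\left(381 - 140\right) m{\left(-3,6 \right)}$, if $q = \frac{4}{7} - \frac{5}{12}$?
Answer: $\frac{20244}{239} \approx 84.703$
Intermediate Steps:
$q = \frac{13}{84}$ ($q = 4 \cdot \frac{1}{7} - \frac{5}{12} = \frac{4}{7} - \frac{5}{12} = \frac{13}{84} \approx 0.15476$)
$m{\left(L,h \right)} = \frac{-7 + h}{\frac{13}{84} + L}$ ($m{\left(L,h \right)} = \frac{h - 7}{L + \frac{13}{84}} = \frac{-7 + h}{\frac{13}{84} + L}$)
$\left(381 - 140\right) m{\left(-3,6 \right)} = \left(381 - 140\right) \frac{84 \left(-7 + 6\right)}{13 + 84 \left(-3\right)} = \left(381 - 140\right) 84 \frac{1}{13 - 252} \left(-1\right) = \left(381 - 140\right) 84 \frac{1}{-239} \left(-1\right) = 241 \cdot 84 \left(- \frac{1}{239}\right) \left(-1\right) = 241 \cdot \frac{84}{239} = \frac{20244}{239}$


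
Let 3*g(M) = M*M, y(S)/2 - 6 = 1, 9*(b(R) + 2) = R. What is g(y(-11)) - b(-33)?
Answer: 71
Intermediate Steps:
b(R) = -2 + R/9
y(S) = 14 (y(S) = 12 + 2*1 = 12 + 2 = 14)
g(M) = M**2/3 (g(M) = (M*M)/3 = M**2/3)
g(y(-11)) - b(-33) = (1/3)*14**2 - (-2 + (1/9)*(-33)) = (1/3)*196 - (-2 - 11/3) = 196/3 - 1*(-17/3) = 196/3 + 17/3 = 71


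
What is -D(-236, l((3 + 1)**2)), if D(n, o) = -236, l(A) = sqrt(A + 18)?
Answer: 236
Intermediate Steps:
l(A) = sqrt(18 + A)
-D(-236, l((3 + 1)**2)) = -1*(-236) = 236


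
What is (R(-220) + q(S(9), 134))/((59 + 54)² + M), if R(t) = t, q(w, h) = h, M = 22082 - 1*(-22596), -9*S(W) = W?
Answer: -86/57447 ≈ -0.0014970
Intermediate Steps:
S(W) = -W/9
M = 44678 (M = 22082 + 22596 = 44678)
(R(-220) + q(S(9), 134))/((59 + 54)² + M) = (-220 + 134)/((59 + 54)² + 44678) = -86/(113² + 44678) = -86/(12769 + 44678) = -86/57447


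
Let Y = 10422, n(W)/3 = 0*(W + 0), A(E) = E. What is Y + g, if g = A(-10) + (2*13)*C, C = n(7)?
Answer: 10412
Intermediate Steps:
n(W) = 0 (n(W) = 3*(0*(W + 0)) = 3*(0*W) = 3*0 = 0)
C = 0
g = -10 (g = -10 + (2*13)*0 = -10 + 26*0 = -10 + 0 = -10)
Y + g = 10422 - 10 = 10412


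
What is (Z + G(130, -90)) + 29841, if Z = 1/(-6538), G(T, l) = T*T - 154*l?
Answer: 396209337/6538 ≈ 60601.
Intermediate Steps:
G(T, l) = T² - 154*l
Z = -1/6538 ≈ -0.00015295
(Z + G(130, -90)) + 29841 = (-1/6538 + (130² - 154*(-90))) + 29841 = (-1/6538 + (16900 + 13860)) + 29841 = (-1/6538 + 30760) + 29841 = 201108879/6538 + 29841 = 396209337/6538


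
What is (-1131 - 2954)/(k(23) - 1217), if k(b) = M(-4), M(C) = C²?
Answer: 4085/1201 ≈ 3.4013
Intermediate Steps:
k(b) = 16 (k(b) = (-4)² = 16)
(-1131 - 2954)/(k(23) - 1217) = (-1131 - 2954)/(16 - 1217) = -4085/(-1201) = -4085*(-1/1201) = 4085/1201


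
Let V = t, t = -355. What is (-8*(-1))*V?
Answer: -2840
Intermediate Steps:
V = -355
(-8*(-1))*V = -8*(-1)*(-355) = 8*(-355) = -2840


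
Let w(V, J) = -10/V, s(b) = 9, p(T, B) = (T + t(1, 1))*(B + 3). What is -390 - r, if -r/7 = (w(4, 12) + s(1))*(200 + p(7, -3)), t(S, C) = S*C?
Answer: 8710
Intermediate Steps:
t(S, C) = C*S
p(T, B) = (1 + T)*(3 + B) (p(T, B) = (T + 1*1)*(B + 3) = (T + 1)*(3 + B) = (1 + T)*(3 + B))
r = -9100 (r = -7*(-10/4 + 9)*(200 + (3 - 3 + 3*7 - 3*7)) = -7*(-10*1/4 + 9)*(200 + (3 - 3 + 21 - 21)) = -7*(-5/2 + 9)*(200 + 0) = -91*200/2 = -7*1300 = -9100)
-390 - r = -390 - 1*(-9100) = -390 + 9100 = 8710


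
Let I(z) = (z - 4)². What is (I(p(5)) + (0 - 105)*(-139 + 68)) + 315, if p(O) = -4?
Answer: 7834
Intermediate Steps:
I(z) = (-4 + z)²
(I(p(5)) + (0 - 105)*(-139 + 68)) + 315 = ((-4 - 4)² + (0 - 105)*(-139 + 68)) + 315 = ((-8)² - 105*(-71)) + 315 = (64 + 7455) + 315 = 7519 + 315 = 7834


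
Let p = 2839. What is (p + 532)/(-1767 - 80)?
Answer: -3371/1847 ≈ -1.8251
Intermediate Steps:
(p + 532)/(-1767 - 80) = (2839 + 532)/(-1767 - 80) = 3371/(-1847) = 3371*(-1/1847) = -3371/1847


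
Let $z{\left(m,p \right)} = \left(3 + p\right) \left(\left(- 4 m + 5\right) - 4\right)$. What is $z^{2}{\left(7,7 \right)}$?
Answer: $72900$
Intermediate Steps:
$z{\left(m,p \right)} = \left(1 - 4 m\right) \left(3 + p\right)$ ($z{\left(m,p \right)} = \left(3 + p\right) \left(\left(5 - 4 m\right) - 4\right) = \left(3 + p\right) \left(1 - 4 m\right) = \left(1 - 4 m\right) \left(3 + p\right)$)
$z^{2}{\left(7,7 \right)} = \left(3 + 7 - 84 - 28 \cdot 7\right)^{2} = \left(3 + 7 - 84 - 196\right)^{2} = \left(-270\right)^{2} = 72900$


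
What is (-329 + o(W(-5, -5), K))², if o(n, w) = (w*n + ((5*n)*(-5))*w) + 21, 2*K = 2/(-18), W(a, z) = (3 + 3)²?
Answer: 67600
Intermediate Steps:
W(a, z) = 36 (W(a, z) = 6² = 36)
K = -1/18 (K = (2/(-18))/2 = (2*(-1/18))/2 = (½)*(-⅑) = -1/18 ≈ -0.055556)
o(n, w) = 21 - 24*n*w (o(n, w) = (n*w + (-25*n)*w) + 21 = (n*w - 25*n*w) + 21 = -24*n*w + 21 = 21 - 24*n*w)
(-329 + o(W(-5, -5), K))² = (-329 + (21 - 24*36*(-1/18)))² = (-329 + (21 + 48))² = (-329 + 69)² = (-260)² = 67600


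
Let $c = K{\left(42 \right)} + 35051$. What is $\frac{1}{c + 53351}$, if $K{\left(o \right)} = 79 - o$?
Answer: $\frac{1}{88439} \approx 1.1307 \cdot 10^{-5}$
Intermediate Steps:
$c = 35088$ ($c = \left(79 - 42\right) + 35051 = 37 + 35051 = 35088$)
$\frac{1}{c + 53351} = \frac{1}{35088 + 53351} = \frac{1}{88439}$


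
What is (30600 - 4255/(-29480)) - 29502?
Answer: 6474659/5896 ≈ 1098.1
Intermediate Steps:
(30600 - 4255/(-29480)) - 29502 = (30600 - 4255*(-1/29480)) - 29502 = (30600 + 851/5896) - 29502 = 180418451/5896 - 29502 = 6474659/5896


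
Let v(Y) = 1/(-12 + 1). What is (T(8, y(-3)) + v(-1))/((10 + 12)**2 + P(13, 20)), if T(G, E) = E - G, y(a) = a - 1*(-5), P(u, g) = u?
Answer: -67/5467 ≈ -0.012255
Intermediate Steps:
v(Y) = -1/11 (v(Y) = 1/(-11) = -1/11)
y(a) = 5 + a (y(a) = a + 5 = 5 + a)
(T(8, y(-3)) + v(-1))/((10 + 12)**2 + P(13, 20)) = (((5 - 3) - 1*8) - 1/11)/((10 + 12)**2 + 13) = ((2 - 8) - 1/11)/(22**2 + 13) = (-6 - 1/11)/(484 + 13) = -67/11/497 = -67/11*1/497 = -67/5467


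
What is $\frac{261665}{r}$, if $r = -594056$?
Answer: $- \frac{261665}{594056} \approx -0.44047$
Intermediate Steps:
$\frac{261665}{r} = \frac{261665}{-594056} = 261665 \left(- \frac{1}{594056}\right) = - \frac{261665}{594056}$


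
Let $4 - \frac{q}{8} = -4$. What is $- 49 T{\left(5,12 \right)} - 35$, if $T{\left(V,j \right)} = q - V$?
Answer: $-2926$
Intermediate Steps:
$q = 64$ ($q = 32 - -32 = 32 + 32 = 64$)
$T{\left(V,j \right)} = 64 - V$
$- 49 T{\left(5,12 \right)} - 35 = - 49 \left(64 - 5\right) - 35 = \left(-49\right) 59 - 35 = -2891 - 35 = -2926$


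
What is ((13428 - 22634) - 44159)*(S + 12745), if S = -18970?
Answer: 332197125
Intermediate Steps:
((13428 - 22634) - 44159)*(S + 12745) = ((13428 - 22634) - 44159)*(-18970 + 12745) = (-9206 - 44159)*(-6225) = -53365*(-6225) = 332197125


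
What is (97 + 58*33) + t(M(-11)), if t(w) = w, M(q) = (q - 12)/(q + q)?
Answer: 44265/22 ≈ 2012.0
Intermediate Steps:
M(q) = (-12 + q)/(2*q) (M(q) = (-12 + q)/((2*q)) = (-12 + q)*(1/(2*q)) = (-12 + q)/(2*q))
(97 + 58*33) + t(M(-11)) = (97 + 58*33) + (½)*(-12 - 11)/(-11) = (97 + 1914) + (½)*(-1/11)*(-23) = 2011 + 23/22 = 44265/22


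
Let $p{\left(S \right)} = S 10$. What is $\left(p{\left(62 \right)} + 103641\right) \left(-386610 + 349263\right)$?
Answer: $-3893835567$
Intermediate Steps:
$p{\left(S \right)} = 10 S$
$\left(p{\left(62 \right)} + 103641\right) \left(-386610 + 349263\right) = \left(10 \cdot 62 + 103641\right) \left(-386610 + 349263\right) = \left(620 + 103641\right) \left(-37347\right) = 104261 \left(-37347\right) = -3893835567$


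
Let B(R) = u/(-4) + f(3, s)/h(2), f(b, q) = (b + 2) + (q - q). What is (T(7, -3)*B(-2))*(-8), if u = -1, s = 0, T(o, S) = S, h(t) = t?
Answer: 66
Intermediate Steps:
f(b, q) = 2 + b (f(b, q) = (2 + b) + 0 = 2 + b)
B(R) = 11/4 (B(R) = -1/(-4) + (2 + 3)/2 = -1*(-¼) + 5*(½) = ¼ + 5/2 = 11/4)
(T(7, -3)*B(-2))*(-8) = -3*11/4*(-8) = -33/4*(-8) = 66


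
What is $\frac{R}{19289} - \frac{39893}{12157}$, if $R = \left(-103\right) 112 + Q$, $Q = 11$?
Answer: $- \frac{909605502}{234496373} \approx -3.879$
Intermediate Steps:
$R = -11525$ ($R = \left(-103\right) 112 + 11 = -11536 + 11 = -11525$)
$\frac{R}{19289} - \frac{39893}{12157} = - \frac{11525}{19289} - \frac{39893}{12157} = - \frac{909605502}{234496373}$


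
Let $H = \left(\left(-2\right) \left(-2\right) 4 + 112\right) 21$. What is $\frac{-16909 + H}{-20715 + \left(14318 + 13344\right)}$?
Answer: $- \frac{14221}{6947} \approx -2.0471$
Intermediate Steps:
$H = 2688$ ($H = \left(4 \cdot 4 + 112\right) 21 = \left(16 + 112\right) 21 = 128 \cdot 21 = 2688$)
$\frac{-16909 + H}{-20715 + \left(14318 + 13344\right)} = \frac{-16909 + 2688}{-20715 + \left(14318 + 13344\right)} = - \frac{14221}{-20715 + 27662} = - \frac{14221}{6947}$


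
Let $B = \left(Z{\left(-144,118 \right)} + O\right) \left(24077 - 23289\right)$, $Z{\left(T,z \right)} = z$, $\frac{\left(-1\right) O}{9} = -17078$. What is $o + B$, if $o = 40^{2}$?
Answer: $121211760$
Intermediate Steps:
$O = 153702$ ($O = \left(-9\right) \left(-17078\right) = 153702$)
$B = 121210160$ ($B = \left(118 + 153702\right) \left(24077 - 23289\right) = 153820 \cdot 788 = 121210160$)
$o = 1600$
$o + B = 1600 + 121210160 = 121211760$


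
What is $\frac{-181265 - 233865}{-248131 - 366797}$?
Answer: $\frac{207565}{307464} \approx 0.67509$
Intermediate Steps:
$\frac{-181265 - 233865}{-248131 - 366797} = - \frac{415130}{-614928} = \left(-415130\right) \left(- \frac{1}{614928}\right) = \frac{207565}{307464}$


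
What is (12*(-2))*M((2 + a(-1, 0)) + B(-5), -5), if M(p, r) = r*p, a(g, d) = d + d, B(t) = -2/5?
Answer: 192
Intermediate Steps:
B(t) = -⅖ (B(t) = -2*⅕ = -⅖)
a(g, d) = 2*d
M(p, r) = p*r
(12*(-2))*M((2 + a(-1, 0)) + B(-5), -5) = (12*(-2))*(((2 + 2*0) - ⅖)*(-5)) = -24*((2 + 0) - ⅖)*(-5) = -24*(2 - ⅖)*(-5) = -192*(-5)/5 = -24*(-8) = 192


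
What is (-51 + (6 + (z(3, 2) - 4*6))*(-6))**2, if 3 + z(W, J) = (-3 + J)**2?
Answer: 4761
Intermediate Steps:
z(W, J) = -3 + (-3 + J)**2
(-51 + (6 + (z(3, 2) - 4*6))*(-6))**2 = (-51 + (6 + ((-3 + (-3 + 2)**2) - 4*6))*(-6))**2 = (-51 + (6 + ((-3 + (-1)**2) - 24))*(-6))**2 = (-51 + (6 + ((-3 + 1) - 24))*(-6))**2 = (-51 + (6 + (-2 - 24))*(-6))**2 = (-51 + (6 - 26)*(-6))**2 = (-51 - 20*(-6))**2 = (-51 + 120)**2 = 69**2 = 4761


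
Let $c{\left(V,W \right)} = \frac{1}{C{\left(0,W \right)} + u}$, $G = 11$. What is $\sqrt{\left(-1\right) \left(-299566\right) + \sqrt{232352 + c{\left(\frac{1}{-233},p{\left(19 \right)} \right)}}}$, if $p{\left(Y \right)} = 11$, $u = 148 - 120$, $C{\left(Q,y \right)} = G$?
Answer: $\frac{\sqrt{455639886 + 39 \sqrt{353407431}}}{39} \approx 547.77$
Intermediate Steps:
$C{\left(Q,y \right)} = 11$
$u = 28$ ($u = 148 - 120 = 28$)
$c{\left(V,W \right)} = \frac{1}{39}$ ($c{\left(V,W \right)} = \frac{1}{11 + 28} = \frac{1}{39}$)
$\sqrt{\left(-1\right) \left(-299566\right) + \sqrt{232352 + c{\left(\frac{1}{-233},p{\left(19 \right)} \right)}}} = \sqrt{\left(-1\right) \left(-299566\right) + \sqrt{232352 + \frac{1}{39}}} = \sqrt{299566 + \sqrt{\frac{9061729}{39}}} = \sqrt{299566 + \frac{\sqrt{353407431}}{39}}$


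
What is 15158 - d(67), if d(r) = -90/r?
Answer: 1015676/67 ≈ 15159.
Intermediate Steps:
15158 - d(67) = 15158 - (-90)/67 = 15158 - 1*(-90/67) = 15158 + 90/67 = 1015676/67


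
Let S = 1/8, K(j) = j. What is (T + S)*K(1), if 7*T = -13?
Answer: -97/56 ≈ -1.7321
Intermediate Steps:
T = -13/7 (T = (⅐)*(-13) = -13/7 ≈ -1.8571)
S = ⅛ ≈ 0.12500
(T + S)*K(1) = (-13/7 + ⅛)*1 = -97/56*1 = -97/56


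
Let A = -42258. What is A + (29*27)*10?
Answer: -34428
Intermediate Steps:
A + (29*27)*10 = -42258 + (29*27)*10 = -42258 + 783*10 = -42258 + 7830 = -34428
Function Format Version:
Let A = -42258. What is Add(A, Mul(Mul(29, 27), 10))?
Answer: -34428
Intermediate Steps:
Add(A, Mul(Mul(29, 27), 10)) = Add(-42258, Mul(Mul(29, 27), 10)) = Add(-42258, Mul(783, 10)) = Add(-42258, 7830) = -34428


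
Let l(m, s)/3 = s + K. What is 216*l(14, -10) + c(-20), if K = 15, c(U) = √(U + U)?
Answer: 3240 + 2*I*√10 ≈ 3240.0 + 6.3246*I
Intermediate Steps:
c(U) = √2*√U (c(U) = √(2*U) = √2*√U)
l(m, s) = 45 + 3*s (l(m, s) = 3*(s + 15) = 3*(15 + s) = 45 + 3*s)
216*l(14, -10) + c(-20) = 216*(45 + 3*(-10)) + √2*√(-20) = 216*(45 - 30) + √2*(2*I*√5) = 216*15 + 2*I*√10 = 3240 + 2*I*√10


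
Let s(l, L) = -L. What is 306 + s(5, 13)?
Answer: 293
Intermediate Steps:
306 + s(5, 13) = 306 - 1*13 = 306 - 13 = 293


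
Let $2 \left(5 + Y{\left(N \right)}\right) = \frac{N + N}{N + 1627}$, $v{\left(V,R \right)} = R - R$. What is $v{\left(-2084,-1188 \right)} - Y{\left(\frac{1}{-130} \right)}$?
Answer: $\frac{1057546}{211509} \approx 5.0$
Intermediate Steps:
$v{\left(V,R \right)} = 0$
$Y{\left(N \right)} = -5 + \frac{N}{1627 + N}$ ($Y{\left(N \right)} = -5 + \frac{\left(N + N\right) \frac{1}{N + 1627}}{2} = -5 + \frac{2 N \frac{1}{1627 + N}}{2} = -5 + \frac{N}{1627 + N}$)
$v{\left(-2084,-1188 \right)} - Y{\left(\frac{1}{-130} \right)} = 0 - \frac{-8135 - \frac{4}{-130}}{1627 + \frac{1}{-130}} = 0 - \frac{-8135 - - \frac{2}{65}}{1627 - \frac{1}{130}} = 0 - \frac{-8135 + \frac{2}{65}}{\frac{211509}{130}} = 0 - \frac{130}{211509} \left(- \frac{528773}{65}\right) = 0 - - \frac{1057546}{211509} = 0 + \frac{1057546}{211509} = \frac{1057546}{211509}$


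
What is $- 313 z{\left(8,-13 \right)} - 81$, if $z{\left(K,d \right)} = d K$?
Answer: $32471$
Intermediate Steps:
$z{\left(K,d \right)} = K d$
$- 313 z{\left(8,-13 \right)} - 81 = - 313 \cdot 8 \left(-13\right) - 81 = \left(-313\right) \left(-104\right) - 81 = 32552 - 81 = 32471$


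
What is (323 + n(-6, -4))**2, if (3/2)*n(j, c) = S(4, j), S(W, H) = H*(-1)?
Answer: 106929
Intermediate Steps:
S(W, H) = -H
n(j, c) = -2*j/3 (n(j, c) = 2*(-j)/3 = -2*j/3)
(323 + n(-6, -4))**2 = (323 - 2/3*(-6))**2 = (323 + 4)**2 = 327**2 = 106929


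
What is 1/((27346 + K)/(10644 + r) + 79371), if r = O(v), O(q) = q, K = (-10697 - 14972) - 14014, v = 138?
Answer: 10782/855765785 ≈ 1.2599e-5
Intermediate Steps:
K = -39683 (K = -25669 - 14014 = -39683)
r = 138
1/((27346 + K)/(10644 + r) + 79371) = 1/((27346 - 39683)/(10644 + 138) + 79371) = 1/(-12337/10782 + 79371) = 1/(855765785/10782) = 10782/855765785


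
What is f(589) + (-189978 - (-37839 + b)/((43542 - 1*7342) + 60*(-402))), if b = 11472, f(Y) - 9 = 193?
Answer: -2292467713/12080 ≈ -1.8977e+5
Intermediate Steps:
f(Y) = 202 (f(Y) = 9 + 193 = 202)
f(589) + (-189978 - (-37839 + b)/((43542 - 1*7342) + 60*(-402))) = 202 + (-189978 - (-37839 + 11472)/((43542 - 1*7342) + 60*(-402))) = 202 + (-189978 - (-26367)/((43542 - 7342) - 24120)) = 202 + (-189978 - (-26367)/(36200 - 24120)) = 202 + (-189978 - (-26367)/12080) = 202 + (-189978 - 1*(-26367/12080)) = 202 + (-189978 + 26367/12080) = 202 - 2294907873/12080 = -2292467713/12080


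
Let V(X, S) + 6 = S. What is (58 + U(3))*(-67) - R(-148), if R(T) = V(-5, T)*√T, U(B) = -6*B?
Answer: -2680 + 308*I*√37 ≈ -2680.0 + 1873.5*I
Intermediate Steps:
V(X, S) = -6 + S
R(T) = √T*(-6 + T) (R(T) = (-6 + T)*√T = √T*(-6 + T))
(58 + U(3))*(-67) - R(-148) = (58 - 6*3)*(-67) - √(-148)*(-6 - 148) = (58 - 18)*(-67) - 2*I*√37*(-154) = 40*(-67) - (-308)*I*√37 = -2680 + 308*I*√37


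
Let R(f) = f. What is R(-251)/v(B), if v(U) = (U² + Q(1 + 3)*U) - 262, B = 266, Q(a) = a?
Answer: -251/71558 ≈ -0.0035076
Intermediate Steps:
v(U) = -262 + U² + 4*U (v(U) = (U² + (1 + 3)*U) - 262 = (U² + 4*U) - 262 = -262 + U² + 4*U)
R(-251)/v(B) = -251/(-262 + 266² + 4*266) = -251/(-262 + 70756 + 1064) = -251/71558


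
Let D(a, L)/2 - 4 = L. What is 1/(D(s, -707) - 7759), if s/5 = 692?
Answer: -1/9165 ≈ -0.00010911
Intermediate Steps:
s = 3460 (s = 5*692 = 3460)
D(a, L) = 8 + 2*L
1/(D(s, -707) - 7759) = 1/((8 + 2*(-707)) - 7759) = 1/((8 - 1414) - 7759) = 1/(-1406 - 7759) = 1/(-9165) = -1/9165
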